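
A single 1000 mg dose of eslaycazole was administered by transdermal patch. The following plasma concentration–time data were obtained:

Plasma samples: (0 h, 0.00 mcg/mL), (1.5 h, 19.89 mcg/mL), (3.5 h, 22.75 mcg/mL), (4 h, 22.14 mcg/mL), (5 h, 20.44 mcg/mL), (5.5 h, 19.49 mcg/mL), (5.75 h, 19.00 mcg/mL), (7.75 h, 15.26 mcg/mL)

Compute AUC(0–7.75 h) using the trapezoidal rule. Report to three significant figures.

AUC = 139 mcg/mL·h

Trapezoidal AUC_0→7.75:
  [0→1.5]: (0.00+19.89)/2 × 1.5 = 14.9175
  [1.5→3.5]: (19.89+22.75)/2 × 2 = 42.64
  [3.5→4]: (22.75+22.14)/2 × 0.5 = 11.2225
  [4→5]: (22.14+20.44)/2 × 1 = 21.29
  [5→5.5]: (20.44+19.49)/2 × 0.5 = 9.9825
  [5.5→5.75]: (19.49+19.00)/2 × 0.25 = 4.81125
  [5.75→7.75]: (19.00+15.26)/2 × 2 = 34.26
  Sum = 139.12375 mcg/mL·h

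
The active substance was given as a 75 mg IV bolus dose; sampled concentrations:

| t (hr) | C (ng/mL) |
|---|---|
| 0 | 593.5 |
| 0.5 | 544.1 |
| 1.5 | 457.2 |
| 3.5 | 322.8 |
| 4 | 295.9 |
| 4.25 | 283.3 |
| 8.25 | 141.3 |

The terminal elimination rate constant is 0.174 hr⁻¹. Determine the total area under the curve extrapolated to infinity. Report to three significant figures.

AUC = 3450 ng/mL·hr

Trapezoidal AUC_0→8.25:
  [0→0.5]: (593.5+544.1)/2 × 0.5 = 284.4
  [0.5→1.5]: (544.1+457.2)/2 × 1 = 500.65
  [1.5→3.5]: (457.2+322.8)/2 × 2 = 780.0
  [3.5→4]: (322.8+295.9)/2 × 0.5 = 154.675
  [4→4.25]: (295.9+283.3)/2 × 0.25 = 72.4
  [4.25→8.25]: (283.3+141.3)/2 × 4 = 849.2
  Sum = 2641.325 ng/mL·hr
Extrapolated tail: C_last / k_e = 141.3 / 0.174 = 812.069
AUC_0→∞ = 2641.325 + 812.069 = 3453.394 ng/mL·hr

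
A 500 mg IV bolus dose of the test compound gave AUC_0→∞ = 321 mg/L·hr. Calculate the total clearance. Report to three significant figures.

CL = 1.56 L/hr

CL = Dose_iv / AUC_0→∞
   = 500 / 321 = 1.55763 L/hr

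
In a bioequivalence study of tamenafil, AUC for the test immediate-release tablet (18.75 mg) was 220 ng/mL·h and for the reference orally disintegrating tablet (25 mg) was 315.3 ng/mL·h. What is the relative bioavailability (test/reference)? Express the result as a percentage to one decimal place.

F_rel = 93.0%

F_rel = (AUC_test/D_test) / (AUC_ref/D_ref)
      = (220/18.75) / (315.3/25)
      = 11.7333 / 12.612 = 0.9303 = 93.03%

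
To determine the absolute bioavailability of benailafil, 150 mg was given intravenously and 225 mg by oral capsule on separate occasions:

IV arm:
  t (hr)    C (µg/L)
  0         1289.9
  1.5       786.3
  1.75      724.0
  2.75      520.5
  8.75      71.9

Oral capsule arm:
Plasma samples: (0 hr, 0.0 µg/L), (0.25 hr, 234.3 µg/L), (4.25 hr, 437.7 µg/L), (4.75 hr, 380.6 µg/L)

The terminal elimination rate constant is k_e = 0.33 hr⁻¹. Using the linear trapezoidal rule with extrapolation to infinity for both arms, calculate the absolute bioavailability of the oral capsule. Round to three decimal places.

Trapezoidal AUC_0→8.75 (IV):
  [0→1.5]: (1289.9+786.3)/2 × 1.5 = 1557.15
  [1.5→1.75]: (786.3+724.0)/2 × 0.25 = 188.7875
  [1.75→2.75]: (724.0+520.5)/2 × 1 = 622.25
  [2.75→8.75]: (520.5+71.9)/2 × 6 = 1777.2
  Sum = 4145.3875 µg/L·hr
IV tail: 71.9/0.33 = 217.879; AUC_iv,0→∞ = 4145.3875 + 217.879 = 4363.2665 µg/L·hr
Trapezoidal AUC_0→4.75 (oral capsule):
  [0→0.25]: (0.0+234.3)/2 × 0.25 = 29.2875
  [0.25→4.25]: (234.3+437.7)/2 × 4 = 1344.0
  [4.25→4.75]: (437.7+380.6)/2 × 0.5 = 204.575
  Sum = 1577.8625 µg/L·hr
oral capsule tail: 380.6/0.33 = 1153.333; AUC_ev,0→∞ = 1577.8625 + 1153.333 = 2731.1955 µg/L·hr
F = (AUC_ev/D_ev)/(AUC_iv/D_iv) = (2731.1955/225)/(4363.2665/150) = 12.1386/29.0884 = 0.4173

F = 0.417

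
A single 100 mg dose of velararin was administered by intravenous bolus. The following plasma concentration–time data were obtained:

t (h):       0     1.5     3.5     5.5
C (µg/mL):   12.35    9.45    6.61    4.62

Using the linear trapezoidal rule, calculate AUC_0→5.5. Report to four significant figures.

Trapezoidal AUC_0→5.5:
  [0→1.5]: (12.35+9.45)/2 × 1.5 = 16.35
  [1.5→3.5]: (9.45+6.61)/2 × 2 = 16.06
  [3.5→5.5]: (6.61+4.62)/2 × 2 = 11.23
  Sum = 43.64 µg/mL·h

AUC = 43.64 µg/mL·h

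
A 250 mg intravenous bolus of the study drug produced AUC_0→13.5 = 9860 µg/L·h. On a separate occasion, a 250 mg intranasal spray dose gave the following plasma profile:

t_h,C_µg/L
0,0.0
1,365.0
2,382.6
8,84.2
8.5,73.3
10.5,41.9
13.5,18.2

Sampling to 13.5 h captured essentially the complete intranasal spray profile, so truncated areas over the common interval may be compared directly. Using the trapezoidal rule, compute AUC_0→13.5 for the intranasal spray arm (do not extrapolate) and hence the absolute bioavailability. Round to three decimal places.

Trapezoidal AUC_0→13.5 (intranasal spray):
  [0→1]: (0.0+365.0)/2 × 1 = 182.5
  [1→2]: (365.0+382.6)/2 × 1 = 373.8
  [2→8]: (382.6+84.2)/2 × 6 = 1400.4
  [8→8.5]: (84.2+73.3)/2 × 0.5 = 39.375
  [8.5→10.5]: (73.3+41.9)/2 × 2 = 115.2
  [10.5→13.5]: (41.9+18.2)/2 × 3 = 90.15
  Sum = 2201.425 µg/L·h
F = (AUC_ev/D_ev)/(AUC_iv/D_iv) = (2201.425/250)/(9860/250) = 8.8057/39.44 = 0.2233

F = 0.223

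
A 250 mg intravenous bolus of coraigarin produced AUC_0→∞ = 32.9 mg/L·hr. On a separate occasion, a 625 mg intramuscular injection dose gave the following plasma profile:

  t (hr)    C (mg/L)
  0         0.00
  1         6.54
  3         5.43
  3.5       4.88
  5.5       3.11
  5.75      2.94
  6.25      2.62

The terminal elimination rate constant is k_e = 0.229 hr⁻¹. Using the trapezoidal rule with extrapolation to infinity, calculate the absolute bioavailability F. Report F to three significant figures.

F = 0.479

Trapezoidal AUC_0→6.25 (intramuscular injection):
  [0→1]: (0.00+6.54)/2 × 1 = 3.27
  [1→3]: (6.54+5.43)/2 × 2 = 11.97
  [3→3.5]: (5.43+4.88)/2 × 0.5 = 2.5775
  [3.5→5.5]: (4.88+3.11)/2 × 2 = 7.99
  [5.5→5.75]: (3.11+2.94)/2 × 0.25 = 0.75625
  [5.75→6.25]: (2.94+2.62)/2 × 0.5 = 1.39
  Sum = 27.95375 mg/L·hr
Tail: C_last/k_e = 2.62/0.229 = 11.441
AUC_0→∞ (intramuscular injection) = 27.95375 + 11.441 = 39.39475 mg/L·hr
F = (AUC_ev/D_ev)/(AUC_iv/D_iv) = (39.39475/625)/(32.9/250) = 0.0630316/0.1316 = 0.4790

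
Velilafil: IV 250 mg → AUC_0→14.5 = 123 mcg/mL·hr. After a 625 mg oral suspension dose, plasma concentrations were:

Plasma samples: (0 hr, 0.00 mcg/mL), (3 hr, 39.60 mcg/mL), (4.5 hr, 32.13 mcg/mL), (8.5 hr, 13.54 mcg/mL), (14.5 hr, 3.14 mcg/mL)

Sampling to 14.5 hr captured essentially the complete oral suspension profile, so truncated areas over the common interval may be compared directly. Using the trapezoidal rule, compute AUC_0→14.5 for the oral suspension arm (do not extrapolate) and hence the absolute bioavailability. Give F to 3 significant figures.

Trapezoidal AUC_0→14.5 (oral suspension):
  [0→3]: (0.00+39.60)/2 × 3 = 59.4
  [3→4.5]: (39.60+32.13)/2 × 1.5 = 53.7975
  [4.5→8.5]: (32.13+13.54)/2 × 4 = 91.34
  [8.5→14.5]: (13.54+3.14)/2 × 6 = 50.04
  Sum = 254.5775 mcg/mL·hr
F = (AUC_ev/D_ev)/(AUC_iv/D_iv) = (254.5775/625)/(123/250) = 0.407324/0.492 = 0.8279

F = 0.828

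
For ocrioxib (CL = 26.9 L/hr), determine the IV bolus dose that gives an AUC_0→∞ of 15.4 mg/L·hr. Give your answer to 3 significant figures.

Dose_iv = CL × AUC_0→∞
     = 26.9 × 15.4 = 414.26 mg

Dose = 414 mg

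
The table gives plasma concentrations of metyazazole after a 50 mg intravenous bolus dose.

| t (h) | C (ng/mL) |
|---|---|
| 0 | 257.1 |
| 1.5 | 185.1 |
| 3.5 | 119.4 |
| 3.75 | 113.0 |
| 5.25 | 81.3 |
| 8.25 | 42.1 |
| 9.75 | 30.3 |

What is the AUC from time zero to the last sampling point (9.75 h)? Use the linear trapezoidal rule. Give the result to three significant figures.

AUC = 1050 ng/mL·h

Trapezoidal AUC_0→9.75:
  [0→1.5]: (257.1+185.1)/2 × 1.5 = 331.65
  [1.5→3.5]: (185.1+119.4)/2 × 2 = 304.5
  [3.5→3.75]: (119.4+113.0)/2 × 0.25 = 29.05
  [3.75→5.25]: (113.0+81.3)/2 × 1.5 = 145.725
  [5.25→8.25]: (81.3+42.1)/2 × 3 = 185.1
  [8.25→9.75]: (42.1+30.3)/2 × 1.5 = 54.3
  Sum = 1050.325 ng/mL·h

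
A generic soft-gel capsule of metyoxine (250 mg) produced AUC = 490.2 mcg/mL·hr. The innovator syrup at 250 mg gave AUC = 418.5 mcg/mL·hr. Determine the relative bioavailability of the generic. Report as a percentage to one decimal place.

F_rel = (AUC_test/D_test) / (AUC_ref/D_ref)
      = (490.2/250) / (418.5/250)
      = 1.9608 / 1.674 = 1.1713 = 117.13%

F_rel = 117.1%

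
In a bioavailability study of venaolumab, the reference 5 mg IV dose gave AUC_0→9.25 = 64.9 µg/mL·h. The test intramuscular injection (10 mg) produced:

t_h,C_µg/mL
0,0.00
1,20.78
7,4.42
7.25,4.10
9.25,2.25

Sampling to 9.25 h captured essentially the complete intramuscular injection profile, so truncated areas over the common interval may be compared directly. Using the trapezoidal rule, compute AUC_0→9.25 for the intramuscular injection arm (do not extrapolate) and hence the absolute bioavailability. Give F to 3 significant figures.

Trapezoidal AUC_0→9.25 (intramuscular injection):
  [0→1]: (0.00+20.78)/2 × 1 = 10.39
  [1→7]: (20.78+4.42)/2 × 6 = 75.6
  [7→7.25]: (4.42+4.10)/2 × 0.25 = 1.065
  [7.25→9.25]: (4.10+2.25)/2 × 2 = 6.35
  Sum = 93.405 µg/mL·h
F = (AUC_ev/D_ev)/(AUC_iv/D_iv) = (93.405/10)/(64.9/5) = 9.3405/12.98 = 0.7196

F = 0.720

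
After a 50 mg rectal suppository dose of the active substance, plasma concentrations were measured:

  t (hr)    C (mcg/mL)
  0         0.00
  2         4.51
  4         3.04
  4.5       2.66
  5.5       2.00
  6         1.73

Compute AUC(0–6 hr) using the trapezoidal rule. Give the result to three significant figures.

AUC = 16.7 mcg/mL·hr

Trapezoidal AUC_0→6:
  [0→2]: (0.00+4.51)/2 × 2 = 4.51
  [2→4]: (4.51+3.04)/2 × 2 = 7.55
  [4→4.5]: (3.04+2.66)/2 × 0.5 = 1.425
  [4.5→5.5]: (2.66+2.00)/2 × 1 = 2.33
  [5.5→6]: (2.00+1.73)/2 × 0.5 = 0.9325
  Sum = 16.7475 mcg/mL·hr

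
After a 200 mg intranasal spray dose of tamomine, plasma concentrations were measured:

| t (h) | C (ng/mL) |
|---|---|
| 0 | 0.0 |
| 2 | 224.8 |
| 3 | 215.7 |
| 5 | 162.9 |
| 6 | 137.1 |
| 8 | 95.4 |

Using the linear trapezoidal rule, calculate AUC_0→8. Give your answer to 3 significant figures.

Trapezoidal AUC_0→8:
  [0→2]: (0.0+224.8)/2 × 2 = 224.8
  [2→3]: (224.8+215.7)/2 × 1 = 220.25
  [3→5]: (215.7+162.9)/2 × 2 = 378.6
  [5→6]: (162.9+137.1)/2 × 1 = 150.0
  [6→8]: (137.1+95.4)/2 × 2 = 232.5
  Sum = 1206.15 ng/mL·h

AUC = 1210 ng/mL·h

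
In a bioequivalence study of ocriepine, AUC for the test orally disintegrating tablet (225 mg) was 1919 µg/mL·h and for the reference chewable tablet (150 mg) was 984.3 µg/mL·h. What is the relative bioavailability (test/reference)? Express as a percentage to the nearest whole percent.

F_rel = 130%

F_rel = (AUC_test/D_test) / (AUC_ref/D_ref)
      = (1919/225) / (984.3/150)
      = 8.52889 / 6.562 = 1.2997 = 129.97%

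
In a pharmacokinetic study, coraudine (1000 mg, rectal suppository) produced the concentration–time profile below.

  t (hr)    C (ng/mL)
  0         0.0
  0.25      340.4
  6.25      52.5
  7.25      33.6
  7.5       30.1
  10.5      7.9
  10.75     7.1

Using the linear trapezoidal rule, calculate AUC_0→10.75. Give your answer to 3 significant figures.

Trapezoidal AUC_0→10.75:
  [0→0.25]: (0.0+340.4)/2 × 0.25 = 42.55
  [0.25→6.25]: (340.4+52.5)/2 × 6 = 1178.7
  [6.25→7.25]: (52.5+33.6)/2 × 1 = 43.05
  [7.25→7.5]: (33.6+30.1)/2 × 0.25 = 7.9625
  [7.5→10.5]: (30.1+7.9)/2 × 3 = 57.0
  [10.5→10.75]: (7.9+7.1)/2 × 0.25 = 1.875
  Sum = 1331.1375 ng/mL·hr

AUC = 1330 ng/mL·hr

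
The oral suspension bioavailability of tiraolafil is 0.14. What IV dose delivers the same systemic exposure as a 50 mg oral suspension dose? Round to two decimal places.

Systemic exposure from an extravascular dose = F × D_ev, so the equivalent IV dose is F × D_ev.
D_iv = F × D_ev = 0.14 × 50 = 7 mg

D_iv = 7.00 mg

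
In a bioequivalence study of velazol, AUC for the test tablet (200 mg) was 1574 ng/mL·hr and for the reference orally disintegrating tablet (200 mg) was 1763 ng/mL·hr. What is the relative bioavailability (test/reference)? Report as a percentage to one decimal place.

F_rel = 89.3%

F_rel = (AUC_test/D_test) / (AUC_ref/D_ref)
      = (1574/200) / (1763/200)
      = 7.87 / 8.815 = 0.8928 = 89.28%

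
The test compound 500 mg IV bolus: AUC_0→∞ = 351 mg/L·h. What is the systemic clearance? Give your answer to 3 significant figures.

CL = Dose_iv / AUC_0→∞
   = 500 / 351 = 1.4245 L/h

CL = 1.42 L/h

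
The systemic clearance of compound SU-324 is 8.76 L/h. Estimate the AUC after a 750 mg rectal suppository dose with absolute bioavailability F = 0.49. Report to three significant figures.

AUC = 42.0 mg/L·h

AUC_0→∞ = F × Dose / CL
        = 0.49 × 750 / 8.76 = 41.9521 mg/L·h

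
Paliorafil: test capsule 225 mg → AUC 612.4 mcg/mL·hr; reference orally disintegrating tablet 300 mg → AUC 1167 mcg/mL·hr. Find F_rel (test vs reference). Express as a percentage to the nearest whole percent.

F_rel = 70%

F_rel = (AUC_test/D_test) / (AUC_ref/D_ref)
      = (612.4/225) / (1167/300)
      = 2.72178 / 3.89 = 0.6997 = 69.97%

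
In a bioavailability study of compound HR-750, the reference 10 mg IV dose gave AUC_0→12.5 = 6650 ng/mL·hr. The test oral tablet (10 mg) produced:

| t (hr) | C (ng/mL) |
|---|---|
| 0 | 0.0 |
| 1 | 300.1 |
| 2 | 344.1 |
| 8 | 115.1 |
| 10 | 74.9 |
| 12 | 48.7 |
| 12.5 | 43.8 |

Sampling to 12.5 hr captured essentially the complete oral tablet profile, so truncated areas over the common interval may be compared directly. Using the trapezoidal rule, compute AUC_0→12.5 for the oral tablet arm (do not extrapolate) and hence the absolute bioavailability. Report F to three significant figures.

Trapezoidal AUC_0→12.5 (oral tablet):
  [0→1]: (0.0+300.1)/2 × 1 = 150.05
  [1→2]: (300.1+344.1)/2 × 1 = 322.1
  [2→8]: (344.1+115.1)/2 × 6 = 1377.6
  [8→10]: (115.1+74.9)/2 × 2 = 190.0
  [10→12]: (74.9+48.7)/2 × 2 = 123.6
  [12→12.5]: (48.7+43.8)/2 × 0.5 = 23.125
  Sum = 2186.475 ng/mL·hr
F = (AUC_ev/D_ev)/(AUC_iv/D_iv) = (2186.475/10)/(6650/10) = 218.6475/665 = 0.3288

F = 0.329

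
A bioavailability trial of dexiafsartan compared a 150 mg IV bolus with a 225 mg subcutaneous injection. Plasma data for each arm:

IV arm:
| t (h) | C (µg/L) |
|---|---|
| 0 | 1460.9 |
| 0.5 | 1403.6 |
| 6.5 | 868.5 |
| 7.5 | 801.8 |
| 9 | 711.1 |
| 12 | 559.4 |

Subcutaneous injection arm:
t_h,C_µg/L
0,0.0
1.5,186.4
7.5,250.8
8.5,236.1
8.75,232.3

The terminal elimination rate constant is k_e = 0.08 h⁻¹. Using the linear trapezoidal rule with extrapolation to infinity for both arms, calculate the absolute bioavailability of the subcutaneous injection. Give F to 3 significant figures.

F = 0.169

Trapezoidal AUC_0→12 (IV):
  [0→0.5]: (1460.9+1403.6)/2 × 0.5 = 716.125
  [0.5→6.5]: (1403.6+868.5)/2 × 6 = 6816.3
  [6.5→7.5]: (868.5+801.8)/2 × 1 = 835.15
  [7.5→9]: (801.8+711.1)/2 × 1.5 = 1134.675
  [9→12]: (711.1+559.4)/2 × 3 = 1905.75
  Sum = 11408.0 µg/L·h
IV tail: 559.4/0.08 = 6992.500; AUC_iv,0→∞ = 11408.0 + 6992.500 = 18400.5 µg/L·h
Trapezoidal AUC_0→8.75 (subcutaneous injection):
  [0→1.5]: (0.0+186.4)/2 × 1.5 = 139.8
  [1.5→7.5]: (186.4+250.8)/2 × 6 = 1311.6
  [7.5→8.5]: (250.8+236.1)/2 × 1 = 243.45
  [8.5→8.75]: (236.1+232.3)/2 × 0.25 = 58.55
  Sum = 1753.4 µg/L·h
subcutaneous injection tail: 232.3/0.08 = 2903.750; AUC_ev,0→∞ = 1753.4 + 2903.750 = 4657.15 µg/L·h
F = (AUC_ev/D_ev)/(AUC_iv/D_iv) = (4657.15/225)/(18400.5/150) = 20.6984/122.67 = 0.1687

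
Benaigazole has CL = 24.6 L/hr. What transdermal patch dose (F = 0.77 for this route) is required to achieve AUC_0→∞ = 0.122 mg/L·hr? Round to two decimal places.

Dose = CL × AUC_0→∞ / F
     = 24.6 × 0.122 / 0.77 = 3.89766 mg

Dose = 3.90 mg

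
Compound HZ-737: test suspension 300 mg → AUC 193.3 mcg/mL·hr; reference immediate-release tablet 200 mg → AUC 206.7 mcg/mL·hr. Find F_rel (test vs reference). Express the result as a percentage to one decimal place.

F_rel = 62.3%

F_rel = (AUC_test/D_test) / (AUC_ref/D_ref)
      = (193.3/300) / (206.7/200)
      = 0.644333 / 1.0335 = 0.6234 = 62.34%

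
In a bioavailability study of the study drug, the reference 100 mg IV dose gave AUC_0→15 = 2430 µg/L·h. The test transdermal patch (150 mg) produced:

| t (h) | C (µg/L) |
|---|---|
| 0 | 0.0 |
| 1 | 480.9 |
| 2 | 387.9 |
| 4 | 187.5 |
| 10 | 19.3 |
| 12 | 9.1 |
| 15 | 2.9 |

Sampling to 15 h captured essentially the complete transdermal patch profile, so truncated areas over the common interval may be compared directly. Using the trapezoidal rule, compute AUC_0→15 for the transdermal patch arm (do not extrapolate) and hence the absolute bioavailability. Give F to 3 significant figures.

F = 0.526

Trapezoidal AUC_0→15 (transdermal patch):
  [0→1]: (0.0+480.9)/2 × 1 = 240.45
  [1→2]: (480.9+387.9)/2 × 1 = 434.4
  [2→4]: (387.9+187.5)/2 × 2 = 575.4
  [4→10]: (187.5+19.3)/2 × 6 = 620.4
  [10→12]: (19.3+9.1)/2 × 2 = 28.4
  [12→15]: (9.1+2.9)/2 × 3 = 18.0
  Sum = 1917.05 µg/L·h
F = (AUC_ev/D_ev)/(AUC_iv/D_iv) = (1917.05/150)/(2430/100) = 12.7803/24.3 = 0.5259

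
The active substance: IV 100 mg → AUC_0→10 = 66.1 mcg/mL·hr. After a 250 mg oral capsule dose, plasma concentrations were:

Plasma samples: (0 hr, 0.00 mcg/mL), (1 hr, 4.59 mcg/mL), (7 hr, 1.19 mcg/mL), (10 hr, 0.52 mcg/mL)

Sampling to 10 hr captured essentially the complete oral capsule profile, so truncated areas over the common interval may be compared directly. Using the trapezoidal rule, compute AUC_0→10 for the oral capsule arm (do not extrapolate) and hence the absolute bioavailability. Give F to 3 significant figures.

F = 0.134

Trapezoidal AUC_0→10 (oral capsule):
  [0→1]: (0.00+4.59)/2 × 1 = 2.295
  [1→7]: (4.59+1.19)/2 × 6 = 17.34
  [7→10]: (1.19+0.52)/2 × 3 = 2.565
  Sum = 22.2 mcg/mL·hr
F = (AUC_ev/D_ev)/(AUC_iv/D_iv) = (22.2/250)/(66.1/100) = 0.0888/0.661 = 0.1343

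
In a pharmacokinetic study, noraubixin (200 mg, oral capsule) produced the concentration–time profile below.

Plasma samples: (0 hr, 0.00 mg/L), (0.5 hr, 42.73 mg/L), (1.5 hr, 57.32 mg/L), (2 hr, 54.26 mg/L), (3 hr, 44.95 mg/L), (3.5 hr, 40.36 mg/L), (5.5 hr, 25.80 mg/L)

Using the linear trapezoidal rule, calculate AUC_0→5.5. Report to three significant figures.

Trapezoidal AUC_0→5.5:
  [0→0.5]: (0.00+42.73)/2 × 0.5 = 10.6825
  [0.5→1.5]: (42.73+57.32)/2 × 1 = 50.025
  [1.5→2]: (57.32+54.26)/2 × 0.5 = 27.895
  [2→3]: (54.26+44.95)/2 × 1 = 49.605
  [3→3.5]: (44.95+40.36)/2 × 0.5 = 21.3275
  [3.5→5.5]: (40.36+25.80)/2 × 2 = 66.16
  Sum = 225.695 mg/L·hr

AUC = 226 mg/L·hr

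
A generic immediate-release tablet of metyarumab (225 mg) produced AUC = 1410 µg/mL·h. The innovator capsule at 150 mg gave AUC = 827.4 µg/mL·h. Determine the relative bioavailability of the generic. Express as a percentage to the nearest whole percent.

F_rel = 114%

F_rel = (AUC_test/D_test) / (AUC_ref/D_ref)
      = (1410/225) / (827.4/150)
      = 6.26667 / 5.516 = 1.1361 = 113.61%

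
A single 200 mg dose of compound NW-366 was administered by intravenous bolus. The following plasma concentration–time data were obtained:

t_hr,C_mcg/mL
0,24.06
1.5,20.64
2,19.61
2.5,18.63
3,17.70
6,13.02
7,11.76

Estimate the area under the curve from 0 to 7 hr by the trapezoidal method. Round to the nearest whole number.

Trapezoidal AUC_0→7:
  [0→1.5]: (24.06+20.64)/2 × 1.5 = 33.525
  [1.5→2]: (20.64+19.61)/2 × 0.5 = 10.0625
  [2→2.5]: (19.61+18.63)/2 × 0.5 = 9.56
  [2.5→3]: (18.63+17.70)/2 × 0.5 = 9.0825
  [3→6]: (17.70+13.02)/2 × 3 = 46.08
  [6→7]: (13.02+11.76)/2 × 1 = 12.39
  Sum = 120.7 mcg/mL·hr

AUC = 121 mcg/mL·hr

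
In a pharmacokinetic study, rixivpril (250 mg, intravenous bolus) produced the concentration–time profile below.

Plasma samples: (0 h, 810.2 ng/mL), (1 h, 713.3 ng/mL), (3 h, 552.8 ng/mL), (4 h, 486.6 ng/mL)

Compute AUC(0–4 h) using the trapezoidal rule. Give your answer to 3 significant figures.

Trapezoidal AUC_0→4:
  [0→1]: (810.2+713.3)/2 × 1 = 761.75
  [1→3]: (713.3+552.8)/2 × 2 = 1266.1
  [3→4]: (552.8+486.6)/2 × 1 = 519.7
  Sum = 2547.55 ng/mL·h

AUC = 2550 ng/mL·h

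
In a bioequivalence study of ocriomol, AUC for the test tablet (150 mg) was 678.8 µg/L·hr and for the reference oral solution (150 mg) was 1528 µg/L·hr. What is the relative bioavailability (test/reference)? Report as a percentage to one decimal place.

F_rel = 44.4%

F_rel = (AUC_test/D_test) / (AUC_ref/D_ref)
      = (678.8/150) / (1528/150)
      = 4.52533 / 10.1867 = 0.4442 = 44.42%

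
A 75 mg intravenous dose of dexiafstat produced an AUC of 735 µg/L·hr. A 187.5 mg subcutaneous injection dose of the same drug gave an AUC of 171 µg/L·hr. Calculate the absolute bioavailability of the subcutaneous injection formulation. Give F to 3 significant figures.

F = 0.0931

F = (AUC_ev / D_ev) / (AUC_iv / D_iv)
  = (171/187.5) / (735/75)
  = 0.912 / 9.8 = 0.0931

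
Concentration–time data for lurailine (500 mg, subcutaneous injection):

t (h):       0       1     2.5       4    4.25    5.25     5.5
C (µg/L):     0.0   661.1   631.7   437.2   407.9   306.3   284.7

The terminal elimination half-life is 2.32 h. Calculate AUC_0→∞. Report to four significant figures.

Trapezoidal AUC_0→5.5:
  [0→1]: (0.0+661.1)/2 × 1 = 330.55
  [1→2.5]: (661.1+631.7)/2 × 1.5 = 969.6
  [2.5→4]: (631.7+437.2)/2 × 1.5 = 801.675
  [4→4.25]: (437.2+407.9)/2 × 0.25 = 105.6375
  [4.25→5.25]: (407.9+306.3)/2 × 1 = 357.1
  [5.25→5.5]: (306.3+284.7)/2 × 0.25 = 73.875
  Sum = 2638.4375 µg/L·h
k_e = ln2 / t½ = 0.693147 / 2.32 = 0.2988 h^-1
Extrapolated tail: C_last / k_e = 284.7 / 0.2988 = 952.811
AUC_0→∞ = 2638.4375 + 952.811 = 3591.2485 µg/L·h

AUC = 3591 µg/L·h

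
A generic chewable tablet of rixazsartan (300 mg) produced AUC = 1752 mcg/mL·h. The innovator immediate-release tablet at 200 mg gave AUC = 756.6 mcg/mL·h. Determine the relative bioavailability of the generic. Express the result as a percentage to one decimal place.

F_rel = (AUC_test/D_test) / (AUC_ref/D_ref)
      = (1752/300) / (756.6/200)
      = 5.84 / 3.783 = 1.5437 = 154.37%

F_rel = 154.4%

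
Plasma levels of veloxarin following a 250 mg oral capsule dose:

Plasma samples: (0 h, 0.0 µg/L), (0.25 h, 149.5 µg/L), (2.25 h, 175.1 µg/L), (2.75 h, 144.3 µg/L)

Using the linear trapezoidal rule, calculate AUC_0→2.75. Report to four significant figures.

AUC = 423.1 µg/L·h

Trapezoidal AUC_0→2.75:
  [0→0.25]: (0.0+149.5)/2 × 0.25 = 18.6875
  [0.25→2.25]: (149.5+175.1)/2 × 2 = 324.6
  [2.25→2.75]: (175.1+144.3)/2 × 0.5 = 79.85
  Sum = 423.1375 µg/L·h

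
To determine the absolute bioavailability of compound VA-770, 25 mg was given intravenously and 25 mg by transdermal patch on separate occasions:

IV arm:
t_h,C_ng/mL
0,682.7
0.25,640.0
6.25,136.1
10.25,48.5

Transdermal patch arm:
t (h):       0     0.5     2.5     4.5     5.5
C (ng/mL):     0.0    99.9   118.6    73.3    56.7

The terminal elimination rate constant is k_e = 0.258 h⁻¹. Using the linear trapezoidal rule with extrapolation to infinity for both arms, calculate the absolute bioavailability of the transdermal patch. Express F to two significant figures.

Trapezoidal AUC_0→10.25 (IV):
  [0→0.25]: (682.7+640.0)/2 × 0.25 = 165.3375
  [0.25→6.25]: (640.0+136.1)/2 × 6 = 2328.3
  [6.25→10.25]: (136.1+48.5)/2 × 4 = 369.2
  Sum = 2862.8375 ng/mL·h
IV tail: 48.5/0.258 = 187.984; AUC_iv,0→∞ = 2862.8375 + 187.984 = 3050.8215 ng/mL·h
Trapezoidal AUC_0→5.5 (transdermal patch):
  [0→0.5]: (0.0+99.9)/2 × 0.5 = 24.975
  [0.5→2.5]: (99.9+118.6)/2 × 2 = 218.5
  [2.5→4.5]: (118.6+73.3)/2 × 2 = 191.9
  [4.5→5.5]: (73.3+56.7)/2 × 1 = 65.0
  Sum = 500.375 ng/mL·h
transdermal patch tail: 56.7/0.258 = 219.767; AUC_ev,0→∞ = 500.375 + 219.767 = 720.142 ng/mL·h
F = (AUC_ev/D_ev)/(AUC_iv/D_iv) = (720.142/25)/(3050.8215/25) = 28.80568/122.03286 = 0.2360

F = 0.24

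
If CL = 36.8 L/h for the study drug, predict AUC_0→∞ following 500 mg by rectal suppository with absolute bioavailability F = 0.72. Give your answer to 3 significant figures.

AUC_0→∞ = F × Dose / CL
        = 0.72 × 500 / 36.8 = 9.78261 mg/L·h

AUC = 9.78 mg/L·h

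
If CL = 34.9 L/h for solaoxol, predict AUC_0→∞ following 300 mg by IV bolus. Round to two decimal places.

AUC_0→∞ = Dose_iv / CL
        = 300 / 34.9 = 8.59599 mg/L·h

AUC = 8.60 mg/L·h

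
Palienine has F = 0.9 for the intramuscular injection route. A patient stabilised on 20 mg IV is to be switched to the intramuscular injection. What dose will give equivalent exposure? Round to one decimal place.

D_intramuscular = 22.2 mg

For equal systemic exposure: F × D_ev = D_iv
D_ev = D_iv / F = 20 / 0.9 = 22.2222 mg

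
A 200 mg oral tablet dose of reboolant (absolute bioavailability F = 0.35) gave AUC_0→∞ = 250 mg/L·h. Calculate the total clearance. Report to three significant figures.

CL = 0.280 L/h

CL = F × Dose / AUC_0→∞
   = 0.35 × 200 / 250 = 0.28 L/h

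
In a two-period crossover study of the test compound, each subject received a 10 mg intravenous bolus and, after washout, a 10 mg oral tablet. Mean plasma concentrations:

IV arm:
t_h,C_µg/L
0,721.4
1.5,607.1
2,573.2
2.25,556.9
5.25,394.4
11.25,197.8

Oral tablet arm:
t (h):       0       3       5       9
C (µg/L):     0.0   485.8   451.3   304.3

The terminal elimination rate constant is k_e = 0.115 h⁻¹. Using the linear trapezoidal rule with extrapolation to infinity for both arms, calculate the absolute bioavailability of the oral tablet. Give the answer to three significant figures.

F = 0.916

Trapezoidal AUC_0→11.25 (IV):
  [0→1.5]: (721.4+607.1)/2 × 1.5 = 996.375
  [1.5→2]: (607.1+573.2)/2 × 0.5 = 295.075
  [2→2.25]: (573.2+556.9)/2 × 0.25 = 141.2625
  [2.25→5.25]: (556.9+394.4)/2 × 3 = 1426.95
  [5.25→11.25]: (394.4+197.8)/2 × 6 = 1776.6
  Sum = 4636.2625 µg/L·h
IV tail: 197.8/0.115 = 1720.000; AUC_iv,0→∞ = 4636.2625 + 1720.000 = 6356.2625 µg/L·h
Trapezoidal AUC_0→9 (oral tablet):
  [0→3]: (0.0+485.8)/2 × 3 = 728.7
  [3→5]: (485.8+451.3)/2 × 2 = 937.1
  [5→9]: (451.3+304.3)/2 × 4 = 1511.2
  Sum = 3177.0 µg/L·h
oral tablet tail: 304.3/0.115 = 2646.087; AUC_ev,0→∞ = 3177.0 + 2646.087 = 5823.087 µg/L·h
F = (AUC_ev/D_ev)/(AUC_iv/D_iv) = (5823.087/10)/(6356.2625/10) = 582.3087/635.62625 = 0.9161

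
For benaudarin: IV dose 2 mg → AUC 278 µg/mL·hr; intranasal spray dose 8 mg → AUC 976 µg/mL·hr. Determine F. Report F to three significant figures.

F = 0.878

F = (AUC_ev / D_ev) / (AUC_iv / D_iv)
  = (976/8) / (278/2)
  = 122 / 139 = 0.8777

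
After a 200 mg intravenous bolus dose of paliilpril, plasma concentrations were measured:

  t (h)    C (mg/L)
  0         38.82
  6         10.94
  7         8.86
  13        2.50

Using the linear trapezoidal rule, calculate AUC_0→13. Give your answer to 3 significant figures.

AUC = 193 mg/L·h

Trapezoidal AUC_0→13:
  [0→6]: (38.82+10.94)/2 × 6 = 149.28
  [6→7]: (10.94+8.86)/2 × 1 = 9.9
  [7→13]: (8.86+2.50)/2 × 6 = 34.08
  Sum = 193.26 mg/L·h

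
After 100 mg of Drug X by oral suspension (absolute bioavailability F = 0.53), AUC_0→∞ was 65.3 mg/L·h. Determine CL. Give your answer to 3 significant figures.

CL = F × Dose / AUC_0→∞
   = 0.53 × 100 / 65.3 = 0.811639 L/h

CL = 0.812 L/h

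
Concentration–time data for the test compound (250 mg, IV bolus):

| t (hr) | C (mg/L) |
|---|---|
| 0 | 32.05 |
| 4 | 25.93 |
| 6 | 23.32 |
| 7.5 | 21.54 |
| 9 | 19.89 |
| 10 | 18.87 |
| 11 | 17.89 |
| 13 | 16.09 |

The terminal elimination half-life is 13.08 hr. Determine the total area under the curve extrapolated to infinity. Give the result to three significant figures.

AUC = 605 mg/L·hr

Trapezoidal AUC_0→13:
  [0→4]: (32.05+25.93)/2 × 4 = 115.96
  [4→6]: (25.93+23.32)/2 × 2 = 49.25
  [6→7.5]: (23.32+21.54)/2 × 1.5 = 33.645
  [7.5→9]: (21.54+19.89)/2 × 1.5 = 31.0725
  [9→10]: (19.89+18.87)/2 × 1 = 19.38
  [10→11]: (18.87+17.89)/2 × 1 = 18.38
  [11→13]: (17.89+16.09)/2 × 2 = 33.98
  Sum = 301.6675 mg/L·hr
k_e = ln2 / t½ = 0.693147 / 13.08 = 0.0530 hr^-1
Extrapolated tail: C_last / k_e = 16.09 / 0.053 = 303.585
AUC_0→∞ = 301.6675 + 303.585 = 605.2525 mg/L·hr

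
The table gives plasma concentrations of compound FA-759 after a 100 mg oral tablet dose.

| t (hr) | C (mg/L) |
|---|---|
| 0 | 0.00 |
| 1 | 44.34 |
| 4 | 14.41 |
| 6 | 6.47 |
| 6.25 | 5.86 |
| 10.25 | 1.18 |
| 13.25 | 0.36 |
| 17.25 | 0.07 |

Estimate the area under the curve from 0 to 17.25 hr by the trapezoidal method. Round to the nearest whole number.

AUC = 150 mg/L·hr

Trapezoidal AUC_0→17.25:
  [0→1]: (0.00+44.34)/2 × 1 = 22.17
  [1→4]: (44.34+14.41)/2 × 3 = 88.125
  [4→6]: (14.41+6.47)/2 × 2 = 20.88
  [6→6.25]: (6.47+5.86)/2 × 0.25 = 1.54125
  [6.25→10.25]: (5.86+1.18)/2 × 4 = 14.08
  [10.25→13.25]: (1.18+0.36)/2 × 3 = 2.31
  [13.25→17.25]: (0.36+0.07)/2 × 4 = 0.86
  Sum = 149.96625 mg/L·hr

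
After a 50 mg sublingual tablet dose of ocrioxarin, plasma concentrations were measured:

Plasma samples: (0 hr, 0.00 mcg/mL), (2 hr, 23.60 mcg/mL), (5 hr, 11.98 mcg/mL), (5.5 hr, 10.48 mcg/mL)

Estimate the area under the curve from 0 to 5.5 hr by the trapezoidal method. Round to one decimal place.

AUC = 82.6 mcg/mL·hr

Trapezoidal AUC_0→5.5:
  [0→2]: (0.00+23.60)/2 × 2 = 23.6
  [2→5]: (23.60+11.98)/2 × 3 = 53.37
  [5→5.5]: (11.98+10.48)/2 × 0.5 = 5.615
  Sum = 82.585 mcg/mL·hr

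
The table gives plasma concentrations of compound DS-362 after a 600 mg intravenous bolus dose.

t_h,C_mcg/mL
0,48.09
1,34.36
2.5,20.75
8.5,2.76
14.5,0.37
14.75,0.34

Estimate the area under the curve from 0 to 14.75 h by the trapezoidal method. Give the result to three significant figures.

Trapezoidal AUC_0→14.75:
  [0→1]: (48.09+34.36)/2 × 1 = 41.225
  [1→2.5]: (34.36+20.75)/2 × 1.5 = 41.3325
  [2.5→8.5]: (20.75+2.76)/2 × 6 = 70.53
  [8.5→14.5]: (2.76+0.37)/2 × 6 = 9.39
  [14.5→14.75]: (0.37+0.34)/2 × 0.25 = 0.08875
  Sum = 162.56625 mcg/mL·h

AUC = 163 mcg/mL·h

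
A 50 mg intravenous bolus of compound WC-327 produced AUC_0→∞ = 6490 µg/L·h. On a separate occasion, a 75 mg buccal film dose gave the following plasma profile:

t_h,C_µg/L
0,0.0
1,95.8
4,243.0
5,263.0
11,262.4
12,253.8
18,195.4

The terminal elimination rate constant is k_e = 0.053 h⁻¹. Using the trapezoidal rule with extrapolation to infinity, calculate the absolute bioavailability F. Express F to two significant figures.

Trapezoidal AUC_0→18 (buccal film):
  [0→1]: (0.0+95.8)/2 × 1 = 47.9
  [1→4]: (95.8+243.0)/2 × 3 = 508.2
  [4→5]: (243.0+263.0)/2 × 1 = 253.0
  [5→11]: (263.0+262.4)/2 × 6 = 1576.2
  [11→12]: (262.4+253.8)/2 × 1 = 258.1
  [12→18]: (253.8+195.4)/2 × 6 = 1347.6
  Sum = 3991.0 µg/L·h
Tail: C_last/k_e = 195.4/0.053 = 3686.792
AUC_0→∞ (buccal film) = 3991.0 + 3686.792 = 7677.792 µg/L·h
F = (AUC_ev/D_ev)/(AUC_iv/D_iv) = (7677.792/75)/(6490/50) = 102.37056/129.8 = 0.7887

F = 0.79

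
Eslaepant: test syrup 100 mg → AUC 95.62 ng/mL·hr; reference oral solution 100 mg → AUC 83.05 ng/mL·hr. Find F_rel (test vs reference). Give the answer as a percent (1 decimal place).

F_rel = 115.1%

F_rel = (AUC_test/D_test) / (AUC_ref/D_ref)
      = (95.62/100) / (83.05/100)
      = 0.9562 / 0.8305 = 1.1514 = 115.14%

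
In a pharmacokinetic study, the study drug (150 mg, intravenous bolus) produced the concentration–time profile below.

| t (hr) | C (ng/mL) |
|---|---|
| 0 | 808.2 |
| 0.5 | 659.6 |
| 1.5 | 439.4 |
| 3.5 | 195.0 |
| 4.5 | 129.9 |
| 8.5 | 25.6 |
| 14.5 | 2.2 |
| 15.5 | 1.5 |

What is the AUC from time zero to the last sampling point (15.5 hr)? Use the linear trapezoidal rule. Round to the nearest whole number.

Trapezoidal AUC_0→15.5:
  [0→0.5]: (808.2+659.6)/2 × 0.5 = 366.95
  [0.5→1.5]: (659.6+439.4)/2 × 1 = 549.5
  [1.5→3.5]: (439.4+195.0)/2 × 2 = 634.4
  [3.5→4.5]: (195.0+129.9)/2 × 1 = 162.45
  [4.5→8.5]: (129.9+25.6)/2 × 4 = 311.0
  [8.5→14.5]: (25.6+2.2)/2 × 6 = 83.4
  [14.5→15.5]: (2.2+1.5)/2 × 1 = 1.85
  Sum = 2109.55 ng/mL·hr

AUC = 2110 ng/mL·hr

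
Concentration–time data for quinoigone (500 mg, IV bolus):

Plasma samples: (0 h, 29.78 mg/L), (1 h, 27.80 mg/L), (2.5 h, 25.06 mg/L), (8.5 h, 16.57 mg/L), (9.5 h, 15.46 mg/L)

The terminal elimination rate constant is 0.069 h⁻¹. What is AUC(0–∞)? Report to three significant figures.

Trapezoidal AUC_0→9.5:
  [0→1]: (29.78+27.80)/2 × 1 = 28.79
  [1→2.5]: (27.80+25.06)/2 × 1.5 = 39.645
  [2.5→8.5]: (25.06+16.57)/2 × 6 = 124.89
  [8.5→9.5]: (16.57+15.46)/2 × 1 = 16.015
  Sum = 209.34 mg/L·h
Extrapolated tail: C_last / k_e = 15.46 / 0.069 = 224.058
AUC_0→∞ = 209.34 + 224.058 = 433.398 mg/L·h

AUC = 433 mg/L·h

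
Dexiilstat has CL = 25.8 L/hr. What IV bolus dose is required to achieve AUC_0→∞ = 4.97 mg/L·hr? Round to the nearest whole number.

Dose = 128 mg

Dose_iv = CL × AUC_0→∞
     = 25.8 × 4.97 = 128.226 mg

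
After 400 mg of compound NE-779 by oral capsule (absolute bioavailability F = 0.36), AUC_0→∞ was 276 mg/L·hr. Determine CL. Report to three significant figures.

CL = F × Dose / AUC_0→∞
   = 0.36 × 400 / 276 = 0.521739 L/hr

CL = 0.522 L/hr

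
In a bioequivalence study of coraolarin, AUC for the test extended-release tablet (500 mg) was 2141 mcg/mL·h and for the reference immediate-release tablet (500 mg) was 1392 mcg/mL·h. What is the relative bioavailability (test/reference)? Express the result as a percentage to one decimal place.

F_rel = (AUC_test/D_test) / (AUC_ref/D_ref)
      = (2141/500) / (1392/500)
      = 4.282 / 2.784 = 1.5381 = 153.81%

F_rel = 153.8%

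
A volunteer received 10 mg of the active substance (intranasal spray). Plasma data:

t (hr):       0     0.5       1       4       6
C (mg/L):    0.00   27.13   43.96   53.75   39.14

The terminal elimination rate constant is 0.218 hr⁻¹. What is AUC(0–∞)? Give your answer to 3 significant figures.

AUC = 444 mg/L·hr

Trapezoidal AUC_0→6:
  [0→0.5]: (0.00+27.13)/2 × 0.5 = 6.7825
  [0.5→1]: (27.13+43.96)/2 × 0.5 = 17.7725
  [1→4]: (43.96+53.75)/2 × 3 = 146.565
  [4→6]: (53.75+39.14)/2 × 2 = 92.89
  Sum = 264.01 mg/L·hr
Extrapolated tail: C_last / k_e = 39.14 / 0.218 = 179.541
AUC_0→∞ = 264.01 + 179.541 = 443.551 mg/L·hr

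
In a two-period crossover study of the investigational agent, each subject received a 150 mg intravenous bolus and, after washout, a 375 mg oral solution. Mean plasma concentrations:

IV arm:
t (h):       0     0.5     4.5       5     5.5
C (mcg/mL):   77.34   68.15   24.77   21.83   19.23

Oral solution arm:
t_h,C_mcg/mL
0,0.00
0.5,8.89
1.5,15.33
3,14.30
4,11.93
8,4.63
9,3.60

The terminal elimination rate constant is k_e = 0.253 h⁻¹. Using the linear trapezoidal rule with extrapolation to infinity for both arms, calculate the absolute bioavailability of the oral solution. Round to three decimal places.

F = 0.126

Trapezoidal AUC_0→5.5 (IV):
  [0→0.5]: (77.34+68.15)/2 × 0.5 = 36.3725
  [0.5→4.5]: (68.15+24.77)/2 × 4 = 185.84
  [4.5→5]: (24.77+21.83)/2 × 0.5 = 11.65
  [5→5.5]: (21.83+19.23)/2 × 0.5 = 10.265
  Sum = 244.1275 mcg/mL·h
IV tail: 19.23/0.253 = 76.008; AUC_iv,0→∞ = 244.1275 + 76.008 = 320.1355 mcg/mL·h
Trapezoidal AUC_0→9 (oral solution):
  [0→0.5]: (0.00+8.89)/2 × 0.5 = 2.2225
  [0.5→1.5]: (8.89+15.33)/2 × 1 = 12.11
  [1.5→3]: (15.33+14.30)/2 × 1.5 = 22.2225
  [3→4]: (14.30+11.93)/2 × 1 = 13.115
  [4→8]: (11.93+4.63)/2 × 4 = 33.12
  [8→9]: (4.63+3.60)/2 × 1 = 4.115
  Sum = 86.905 mcg/mL·h
oral solution tail: 3.60/0.253 = 14.229; AUC_ev,0→∞ = 86.905 + 14.229 = 101.134 mcg/mL·h
F = (AUC_ev/D_ev)/(AUC_iv/D_iv) = (101.134/375)/(320.1355/150) = 0.269691/2.13424 = 0.1264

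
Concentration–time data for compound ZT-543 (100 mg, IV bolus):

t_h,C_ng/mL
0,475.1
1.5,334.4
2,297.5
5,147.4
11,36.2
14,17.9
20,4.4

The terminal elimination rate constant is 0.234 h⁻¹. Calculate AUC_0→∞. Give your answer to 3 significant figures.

AUC = 2150 ng/mL·h

Trapezoidal AUC_0→20:
  [0→1.5]: (475.1+334.4)/2 × 1.5 = 607.125
  [1.5→2]: (334.4+297.5)/2 × 0.5 = 157.975
  [2→5]: (297.5+147.4)/2 × 3 = 667.35
  [5→11]: (147.4+36.2)/2 × 6 = 550.8
  [11→14]: (36.2+17.9)/2 × 3 = 81.15
  [14→20]: (17.9+4.4)/2 × 6 = 66.9
  Sum = 2131.3 ng/mL·h
Extrapolated tail: C_last / k_e = 4.4 / 0.234 = 18.803
AUC_0→∞ = 2131.3 + 18.803 = 2150.103 ng/mL·h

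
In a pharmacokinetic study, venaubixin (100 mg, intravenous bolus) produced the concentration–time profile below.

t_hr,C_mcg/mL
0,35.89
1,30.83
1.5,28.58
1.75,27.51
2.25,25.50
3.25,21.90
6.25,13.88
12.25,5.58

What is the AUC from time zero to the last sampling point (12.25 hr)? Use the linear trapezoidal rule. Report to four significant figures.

AUC = 204.2 mcg/mL·hr

Trapezoidal AUC_0→12.25:
  [0→1]: (35.89+30.83)/2 × 1 = 33.36
  [1→1.5]: (30.83+28.58)/2 × 0.5 = 14.8525
  [1.5→1.75]: (28.58+27.51)/2 × 0.25 = 7.01125
  [1.75→2.25]: (27.51+25.50)/2 × 0.5 = 13.2525
  [2.25→3.25]: (25.50+21.90)/2 × 1 = 23.7
  [3.25→6.25]: (21.90+13.88)/2 × 3 = 53.67
  [6.25→12.25]: (13.88+5.58)/2 × 6 = 58.38
  Sum = 204.22625 mcg/mL·hr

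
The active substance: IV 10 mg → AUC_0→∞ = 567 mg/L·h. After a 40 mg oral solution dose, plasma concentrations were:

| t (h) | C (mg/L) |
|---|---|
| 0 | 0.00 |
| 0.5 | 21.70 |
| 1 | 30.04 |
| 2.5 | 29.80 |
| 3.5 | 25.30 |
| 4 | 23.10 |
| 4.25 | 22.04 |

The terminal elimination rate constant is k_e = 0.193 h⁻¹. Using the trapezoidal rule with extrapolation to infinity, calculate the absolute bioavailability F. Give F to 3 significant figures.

Trapezoidal AUC_0→4.25 (oral solution):
  [0→0.5]: (0.00+21.70)/2 × 0.5 = 5.425
  [0.5→1]: (21.70+30.04)/2 × 0.5 = 12.935
  [1→2.5]: (30.04+29.80)/2 × 1.5 = 44.88
  [2.5→3.5]: (29.80+25.30)/2 × 1 = 27.55
  [3.5→4]: (25.30+23.10)/2 × 0.5 = 12.1
  [4→4.25]: (23.10+22.04)/2 × 0.25 = 5.6425
  Sum = 108.5325 mg/L·h
Tail: C_last/k_e = 22.04/0.193 = 114.197
AUC_0→∞ (oral solution) = 108.5325 + 114.197 = 222.7295 mg/L·h
F = (AUC_ev/D_ev)/(AUC_iv/D_iv) = (222.7295/40)/(567/10) = 5.5682375/56.7 = 0.0982

F = 0.0982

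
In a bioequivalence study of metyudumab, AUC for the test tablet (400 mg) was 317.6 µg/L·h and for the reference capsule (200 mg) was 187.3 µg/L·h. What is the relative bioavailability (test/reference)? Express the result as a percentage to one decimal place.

F_rel = (AUC_test/D_test) / (AUC_ref/D_ref)
      = (317.6/400) / (187.3/200)
      = 0.794 / 0.9365 = 0.8478 = 84.78%

F_rel = 84.8%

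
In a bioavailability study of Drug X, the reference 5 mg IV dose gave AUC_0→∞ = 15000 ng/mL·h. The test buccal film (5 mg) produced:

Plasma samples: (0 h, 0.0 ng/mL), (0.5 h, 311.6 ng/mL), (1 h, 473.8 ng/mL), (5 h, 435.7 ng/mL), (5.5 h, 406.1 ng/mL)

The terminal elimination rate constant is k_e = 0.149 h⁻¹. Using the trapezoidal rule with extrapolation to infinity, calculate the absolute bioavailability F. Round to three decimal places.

Trapezoidal AUC_0→5.5 (buccal film):
  [0→0.5]: (0.0+311.6)/2 × 0.5 = 77.9
  [0.5→1]: (311.6+473.8)/2 × 0.5 = 196.35
  [1→5]: (473.8+435.7)/2 × 4 = 1819.0
  [5→5.5]: (435.7+406.1)/2 × 0.5 = 210.45
  Sum = 2303.7 ng/mL·h
Tail: C_last/k_e = 406.1/0.149 = 2725.503
AUC_0→∞ (buccal film) = 2303.7 + 2725.503 = 5029.203 ng/mL·h
F = (AUC_ev/D_ev)/(AUC_iv/D_iv) = (5029.203/5)/(15000/5) = 1005.8406/3000 = 0.3353

F = 0.335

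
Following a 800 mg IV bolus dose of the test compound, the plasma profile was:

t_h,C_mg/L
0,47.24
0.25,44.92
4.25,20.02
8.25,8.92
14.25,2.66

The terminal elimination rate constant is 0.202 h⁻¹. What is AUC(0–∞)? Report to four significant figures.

Trapezoidal AUC_0→14.25:
  [0→0.25]: (47.24+44.92)/2 × 0.25 = 11.52
  [0.25→4.25]: (44.92+20.02)/2 × 4 = 129.88
  [4.25→8.25]: (20.02+8.92)/2 × 4 = 57.88
  [8.25→14.25]: (8.92+2.66)/2 × 6 = 34.74
  Sum = 234.02 mg/L·h
Extrapolated tail: C_last / k_e = 2.66 / 0.202 = 13.168
AUC_0→∞ = 234.02 + 13.168 = 247.188 mg/L·h

AUC = 247.2 mg/L·h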